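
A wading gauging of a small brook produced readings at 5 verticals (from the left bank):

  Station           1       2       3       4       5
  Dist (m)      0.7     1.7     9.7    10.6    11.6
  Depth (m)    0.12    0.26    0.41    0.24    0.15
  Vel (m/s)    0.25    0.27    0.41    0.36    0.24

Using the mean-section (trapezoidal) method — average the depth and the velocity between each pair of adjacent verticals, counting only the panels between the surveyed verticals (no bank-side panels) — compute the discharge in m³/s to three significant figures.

1.13 m³/s

Panel 1-2: Δb = 1 m, d̄ = (0.12+0.26)/2 = 0.19, v̄ = (0.25+0.27)/2 = 0.26 → q = 1×0.19×0.26 = 0.04940 m³/s
Panel 2-3: Δb = 8 m, d̄ = (0.26+0.41)/2 = 0.335, v̄ = (0.27+0.41)/2 = 0.34 → q = 8×0.335×0.34 = 0.9112 m³/s
Panel 3-4: Δb = 0.9 m, d̄ = (0.41+0.24)/2 = 0.325, v̄ = (0.41+0.36)/2 = 0.385 → q = 0.9×0.325×0.385 = 0.1126 m³/s
Panel 4-5: Δb = 1 m, d̄ = (0.24+0.15)/2 = 0.195, v̄ = (0.36+0.24)/2 = 0.3 → q = 1×0.195×0.3 = 0.05850 m³/s
Q = Σ q = 1.132 m³/s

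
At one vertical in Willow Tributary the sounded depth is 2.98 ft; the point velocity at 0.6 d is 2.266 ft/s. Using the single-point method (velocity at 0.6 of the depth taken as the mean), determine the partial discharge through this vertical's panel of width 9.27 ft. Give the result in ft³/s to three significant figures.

62.6 ft³/s

v̄ = v₀.₆ = 2.266 ft/s
q = v̄ × d × w = 2.266 × 2.98 × 9.27 = 62.60 ft³/s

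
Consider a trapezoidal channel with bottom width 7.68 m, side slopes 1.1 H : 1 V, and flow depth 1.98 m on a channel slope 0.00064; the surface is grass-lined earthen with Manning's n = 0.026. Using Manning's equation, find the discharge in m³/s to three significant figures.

24.2 m³/s

A = (b + z·y)·y = (7.68 + 1.1×1.98)×1.98 = 19.52 m²
P = b + 2y√(1+z²) = 7.68 + 2×1.98×√(1+1.1²) = 13.57 m
R = A/P = 19.52/13.57 = 1.439 m
Q = (1/n)·A·R^(2/3)·S^(1/2) = (1/0.026) × 19.52 × 1.439^(2/3) × 0.00064^(1/2) = 24.20 m³/s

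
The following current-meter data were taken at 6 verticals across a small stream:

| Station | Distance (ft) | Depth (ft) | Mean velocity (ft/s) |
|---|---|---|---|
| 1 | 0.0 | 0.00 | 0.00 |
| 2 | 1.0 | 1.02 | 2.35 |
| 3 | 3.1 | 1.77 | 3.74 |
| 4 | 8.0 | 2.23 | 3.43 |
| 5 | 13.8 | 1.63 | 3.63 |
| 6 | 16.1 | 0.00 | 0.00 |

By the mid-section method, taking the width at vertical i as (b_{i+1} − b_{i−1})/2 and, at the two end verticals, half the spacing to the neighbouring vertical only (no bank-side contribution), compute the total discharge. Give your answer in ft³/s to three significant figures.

91.8 ft³/s

w_2 = (3.1 − 0.0)/2 = 1.55 ft; q_2 = 2.35 × 1.02 × 1.55 = 3.715 ft³/s
w_3 = (8.0 − 1.0)/2 = 3.5 ft; q_3 = 3.74 × 1.77 × 3.5 = 23.17 ft³/s
w_4 = (13.8 − 3.1)/2 = 5.35 ft; q_4 = 3.43 × 2.23 × 5.35 = 40.92 ft³/s
w_5 = (16.1 − 8.0)/2 = 4.05 ft; q_5 = 3.63 × 1.63 × 4.05 = 23.96 ft³/s
Stations 1, 6 contribute zero (depth or velocity is 0).
Q = Σ qᵢ = 91.77 ft³/s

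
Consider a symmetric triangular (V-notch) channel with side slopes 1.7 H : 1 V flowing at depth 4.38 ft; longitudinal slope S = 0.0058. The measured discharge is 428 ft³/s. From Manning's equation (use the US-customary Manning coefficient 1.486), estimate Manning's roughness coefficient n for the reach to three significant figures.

0.0132

A = z·y² = 1.7×4.38² = 32.61 ft²
P = 2y√(1+z²) = 2×4.38×√(1+1.7²) = 17.28 ft
R = A/P = 32.61/17.28 = 1.888 ft
n = (1.486/Q)·A·R^(2/3)·S^(1/2) = (1.486/428) × 32.61 × 1.527 × 0.07616 = 0.01317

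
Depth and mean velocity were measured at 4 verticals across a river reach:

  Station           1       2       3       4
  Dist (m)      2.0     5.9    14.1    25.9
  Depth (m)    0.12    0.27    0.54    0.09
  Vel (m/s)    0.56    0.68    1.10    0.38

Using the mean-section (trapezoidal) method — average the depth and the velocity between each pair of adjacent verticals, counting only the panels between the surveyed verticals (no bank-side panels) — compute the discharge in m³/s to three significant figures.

6.18 m³/s

Panel 1-2: Δb = 3.9 m, d̄ = (0.12+0.27)/2 = 0.195, v̄ = (0.56+0.68)/2 = 0.62 → q = 3.9×0.195×0.62 = 0.4715 m³/s
Panel 2-3: Δb = 8.2 m, d̄ = (0.27+0.54)/2 = 0.405, v̄ = (0.68+1.10)/2 = 0.89 → q = 8.2×0.405×0.89 = 2.956 m³/s
Panel 3-4: Δb = 11.8 m, d̄ = (0.54+0.09)/2 = 0.315, v̄ = (1.10+0.38)/2 = 0.74 → q = 11.8×0.315×0.74 = 2.751 m³/s
Q = Σ q = 6.178 m³/s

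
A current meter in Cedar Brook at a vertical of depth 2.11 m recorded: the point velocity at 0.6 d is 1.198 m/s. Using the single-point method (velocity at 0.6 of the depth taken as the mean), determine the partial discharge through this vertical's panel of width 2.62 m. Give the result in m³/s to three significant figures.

6.62 m³/s

v̄ = v₀.₆ = 1.198 m/s
q = v̄ × d × w = 1.198 × 2.11 × 2.62 = 6.623 m³/s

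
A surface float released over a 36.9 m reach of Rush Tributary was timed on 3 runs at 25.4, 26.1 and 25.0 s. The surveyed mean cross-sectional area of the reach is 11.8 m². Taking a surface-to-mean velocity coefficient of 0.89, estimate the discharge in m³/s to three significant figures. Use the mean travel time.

t̄ = (25.4 + 26.1 + 25.0) / 3 = 25.5 s
v_surface = L / t̄ = 36.9 / 25.5 = 1.447 m/s
v_mean = 0.89 × 1.447 = 1.288 m/s
Q = A × v_mean = 11.8 × 1.288 = 15.20 m³/s

15.2 m³/s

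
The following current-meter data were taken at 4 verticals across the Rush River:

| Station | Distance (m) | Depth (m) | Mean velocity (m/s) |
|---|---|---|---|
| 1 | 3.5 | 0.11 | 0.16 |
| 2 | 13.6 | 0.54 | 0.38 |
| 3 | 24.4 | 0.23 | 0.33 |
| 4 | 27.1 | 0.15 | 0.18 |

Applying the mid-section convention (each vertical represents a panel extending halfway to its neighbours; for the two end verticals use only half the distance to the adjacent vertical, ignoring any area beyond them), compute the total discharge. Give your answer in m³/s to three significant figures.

2.78 m³/s

w_1 = (13.6 − 3.5)/2 = 5.05 m; q_1 = 0.16 × 0.11 × 5.05 = 0.08888 m³/s
w_2 = (24.4 − 3.5)/2 = 10.45 m; q_2 = 0.38 × 0.54 × 10.45 = 2.144 m³/s
w_3 = (27.1 − 13.6)/2 = 6.75 m; q_3 = 0.33 × 0.23 × 6.75 = 0.5123 m³/s
w_4 = (27.1 − 24.4)/2 = 1.35 m; q_4 = 0.18 × 0.15 × 1.35 = 0.03645 m³/s
Q = Σ qᵢ = 2.782 m³/s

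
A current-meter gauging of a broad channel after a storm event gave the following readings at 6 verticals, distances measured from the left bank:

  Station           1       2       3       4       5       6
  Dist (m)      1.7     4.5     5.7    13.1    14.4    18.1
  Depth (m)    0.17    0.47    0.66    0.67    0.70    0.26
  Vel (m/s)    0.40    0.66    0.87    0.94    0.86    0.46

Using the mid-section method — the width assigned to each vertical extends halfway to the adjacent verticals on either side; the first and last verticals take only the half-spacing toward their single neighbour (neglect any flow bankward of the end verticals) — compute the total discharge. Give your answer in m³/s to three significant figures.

7.65 m³/s

w_1 = (4.5 − 1.7)/2 = 1.4 m; q_1 = 0.40 × 0.17 × 1.4 = 0.09520 m³/s
w_2 = (5.7 − 1.7)/2 = 2 m; q_2 = 0.66 × 0.47 × 2 = 0.6204 m³/s
w_3 = (13.1 − 4.5)/2 = 4.3 m; q_3 = 0.87 × 0.66 × 4.3 = 2.469 m³/s
w_4 = (14.4 − 5.7)/2 = 4.35 m; q_4 = 0.94 × 0.67 × 4.35 = 2.740 m³/s
w_5 = (18.1 − 13.1)/2 = 2.5 m; q_5 = 0.86 × 0.70 × 2.5 = 1.505 m³/s
w_6 = (18.1 − 14.4)/2 = 1.85 m; q_6 = 0.46 × 0.26 × 1.85 = 0.2213 m³/s
Q = Σ qᵢ = 7.651 m³/s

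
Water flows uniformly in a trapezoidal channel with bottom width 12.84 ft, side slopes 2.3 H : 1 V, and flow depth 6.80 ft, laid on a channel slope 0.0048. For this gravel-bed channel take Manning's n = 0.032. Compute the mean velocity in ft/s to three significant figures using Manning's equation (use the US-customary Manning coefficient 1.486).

A = (b + z·y)·y = (12.84 + 2.3×6.80)×6.80 = 193.7 ft²
P = b + 2y√(1+z²) = 12.84 + 2×6.80×√(1+2.3²) = 46.95 ft
R = A/P = 193.7/46.95 = 4.125 ft
Q = (1.486/n)·A·R^(2/3)·S^(1/2) = (1.486/0.032) × 193.7 × 4.125^(2/3) × 0.0048^(1/2) = 1603 ft³/s
V = Q/A = 1603/193.7 = 8.275 ft/s

8.28 ft/s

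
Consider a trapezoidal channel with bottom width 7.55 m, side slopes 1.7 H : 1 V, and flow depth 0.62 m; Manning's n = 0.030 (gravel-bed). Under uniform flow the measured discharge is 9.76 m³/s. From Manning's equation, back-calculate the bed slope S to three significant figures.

0.00696

A = (b + z·y)·y = (7.55 + 1.7×0.62)×0.62 = 5.334 m²
P = b + 2y√(1+z²) = 7.55 + 2×0.62×√(1+1.7²) = 9.996 m
R = A/P = 5.334/9.996 = 0.5337 m
S = (Q·n / (1·A·R^(2/3)))² = (9.76×0.030 / (1×5.334×0.6579))² = 0.006960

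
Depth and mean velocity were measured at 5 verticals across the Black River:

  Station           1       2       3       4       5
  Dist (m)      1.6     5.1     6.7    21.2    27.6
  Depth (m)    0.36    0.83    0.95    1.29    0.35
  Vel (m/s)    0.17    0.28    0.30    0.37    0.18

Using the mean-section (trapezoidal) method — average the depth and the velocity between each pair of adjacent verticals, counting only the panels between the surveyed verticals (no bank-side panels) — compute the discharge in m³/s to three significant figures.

7.77 m³/s

Panel 1-2: Δb = 3.5 m, d̄ = (0.36+0.83)/2 = 0.595, v̄ = (0.17+0.28)/2 = 0.225 → q = 3.5×0.595×0.225 = 0.4686 m³/s
Panel 2-3: Δb = 1.6 m, d̄ = (0.83+0.95)/2 = 0.89, v̄ = (0.28+0.30)/2 = 0.29 → q = 1.6×0.89×0.29 = 0.4130 m³/s
Panel 3-4: Δb = 14.5 m, d̄ = (0.95+1.29)/2 = 1.12, v̄ = (0.30+0.37)/2 = 0.335 → q = 14.5×1.12×0.335 = 5.440 m³/s
Panel 4-5: Δb = 6.4 m, d̄ = (1.29+0.35)/2 = 0.82, v̄ = (0.37+0.18)/2 = 0.275 → q = 6.4×0.82×0.275 = 1.443 m³/s
Q = Σ q = 7.765 m³/s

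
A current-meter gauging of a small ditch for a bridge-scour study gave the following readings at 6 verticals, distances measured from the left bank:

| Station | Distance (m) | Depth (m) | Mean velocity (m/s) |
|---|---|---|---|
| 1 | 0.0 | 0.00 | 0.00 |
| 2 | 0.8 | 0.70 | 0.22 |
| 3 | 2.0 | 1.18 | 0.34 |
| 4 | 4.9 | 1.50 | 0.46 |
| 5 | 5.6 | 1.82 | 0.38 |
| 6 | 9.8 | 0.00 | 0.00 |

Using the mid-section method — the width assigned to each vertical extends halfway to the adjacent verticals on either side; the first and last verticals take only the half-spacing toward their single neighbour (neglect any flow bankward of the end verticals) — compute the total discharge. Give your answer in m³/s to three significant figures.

3.91 m³/s

w_2 = (2.0 − 0.0)/2 = 1 m; q_2 = 0.22 × 0.70 × 1 = 0.1540 m³/s
w_3 = (4.9 − 0.8)/2 = 2.05 m; q_3 = 0.34 × 1.18 × 2.05 = 0.8225 m³/s
w_4 = (5.6 − 2.0)/2 = 1.8 m; q_4 = 0.46 × 1.50 × 1.8 = 1.242 m³/s
w_5 = (9.8 − 4.9)/2 = 2.45 m; q_5 = 0.38 × 1.82 × 2.45 = 1.694 m³/s
Stations 1, 6 contribute zero (depth or velocity is 0).
Q = Σ qᵢ = 3.913 m³/s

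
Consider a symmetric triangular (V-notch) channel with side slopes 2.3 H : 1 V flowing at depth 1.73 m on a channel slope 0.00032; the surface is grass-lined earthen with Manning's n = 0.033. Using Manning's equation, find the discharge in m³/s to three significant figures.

A = z·y² = 2.3×1.73² = 6.884 m²
P = 2y√(1+z²) = 2×1.73×√(1+2.3²) = 8.678 m
R = A/P = 6.884/8.678 = 0.7933 m
Q = (1/n)·A·R^(2/3)·S^(1/2) = (1/0.033) × 6.884 × 0.7933^(2/3) × 0.00032^(1/2) = 3.198 m³/s

3.20 m³/s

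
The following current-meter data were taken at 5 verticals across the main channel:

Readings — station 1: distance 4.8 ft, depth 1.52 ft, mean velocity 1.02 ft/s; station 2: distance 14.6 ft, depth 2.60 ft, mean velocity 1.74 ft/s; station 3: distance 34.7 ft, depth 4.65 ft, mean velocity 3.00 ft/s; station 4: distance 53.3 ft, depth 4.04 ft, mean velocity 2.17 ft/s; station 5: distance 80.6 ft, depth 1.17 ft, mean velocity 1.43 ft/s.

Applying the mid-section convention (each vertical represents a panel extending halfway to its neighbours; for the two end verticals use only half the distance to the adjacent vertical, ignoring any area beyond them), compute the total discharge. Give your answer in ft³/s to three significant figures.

569 ft³/s

w_1 = (14.6 − 4.8)/2 = 4.9 ft; q_1 = 1.02 × 1.52 × 4.9 = 7.597 ft³/s
w_2 = (34.7 − 4.8)/2 = 14.95 ft; q_2 = 1.74 × 2.60 × 14.95 = 67.63 ft³/s
w_3 = (53.3 − 14.6)/2 = 19.35 ft; q_3 = 3.00 × 4.65 × 19.35 = 269.9 ft³/s
w_4 = (80.6 − 34.7)/2 = 22.95 ft; q_4 = 2.17 × 4.04 × 22.95 = 201.2 ft³/s
w_5 = (80.6 − 53.3)/2 = 13.65 ft; q_5 = 1.43 × 1.17 × 13.65 = 22.84 ft³/s
Q = Σ qᵢ = 569.2 ft³/s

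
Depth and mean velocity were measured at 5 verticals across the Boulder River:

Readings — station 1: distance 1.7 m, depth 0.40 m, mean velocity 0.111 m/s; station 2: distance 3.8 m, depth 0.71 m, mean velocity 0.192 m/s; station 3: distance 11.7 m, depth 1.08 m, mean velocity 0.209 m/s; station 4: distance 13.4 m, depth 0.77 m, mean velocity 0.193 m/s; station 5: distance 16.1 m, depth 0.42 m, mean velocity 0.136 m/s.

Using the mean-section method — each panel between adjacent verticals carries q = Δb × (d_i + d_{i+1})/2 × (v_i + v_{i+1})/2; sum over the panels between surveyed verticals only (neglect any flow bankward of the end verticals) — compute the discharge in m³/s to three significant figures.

2.17 m³/s

Panel 1-2: Δb = 2.1 m, d̄ = (0.40+0.71)/2 = 0.555, v̄ = (0.111+0.192)/2 = 0.1515 → q = 2.1×0.555×0.1515 = 0.1766 m³/s
Panel 2-3: Δb = 7.9 m, d̄ = (0.71+1.08)/2 = 0.895, v̄ = (0.192+0.209)/2 = 0.2005 → q = 7.9×0.895×0.2005 = 1.418 m³/s
Panel 3-4: Δb = 1.7 m, d̄ = (1.08+0.77)/2 = 0.925, v̄ = (0.209+0.193)/2 = 0.201 → q = 1.7×0.925×0.201 = 0.3161 m³/s
Panel 4-5: Δb = 2.7 m, d̄ = (0.77+0.42)/2 = 0.595, v̄ = (0.193+0.136)/2 = 0.1645 → q = 2.7×0.595×0.1645 = 0.2643 m³/s
Q = Σ q = 2.175 m³/s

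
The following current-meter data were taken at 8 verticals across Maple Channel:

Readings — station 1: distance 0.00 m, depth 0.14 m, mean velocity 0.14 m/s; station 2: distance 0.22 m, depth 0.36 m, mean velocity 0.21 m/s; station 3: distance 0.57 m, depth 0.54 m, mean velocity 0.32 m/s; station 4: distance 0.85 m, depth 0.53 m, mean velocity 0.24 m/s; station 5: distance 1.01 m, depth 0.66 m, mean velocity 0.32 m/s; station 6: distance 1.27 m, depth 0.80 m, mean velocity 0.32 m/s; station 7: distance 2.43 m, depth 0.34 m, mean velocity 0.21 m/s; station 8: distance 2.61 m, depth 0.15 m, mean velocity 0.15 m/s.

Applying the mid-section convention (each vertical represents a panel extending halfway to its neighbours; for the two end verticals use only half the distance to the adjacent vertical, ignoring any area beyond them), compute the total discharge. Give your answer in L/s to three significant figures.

w_1 = (0.22 − 0.00)/2 = 0.11 m; q_1 = 0.14 × 0.14 × 0.11 = 0.002156 m³/s
w_2 = (0.57 − 0.00)/2 = 0.285 m; q_2 = 0.21 × 0.36 × 0.285 = 0.02155 m³/s
w_3 = (0.85 − 0.22)/2 = 0.315 m; q_3 = 0.32 × 0.54 × 0.315 = 0.05443 m³/s
w_4 = (1.01 − 0.57)/2 = 0.22 m; q_4 = 0.24 × 0.53 × 0.22 = 0.02798 m³/s
w_5 = (1.27 − 0.85)/2 = 0.21 m; q_5 = 0.32 × 0.66 × 0.21 = 0.04435 m³/s
w_6 = (2.43 − 1.01)/2 = 0.71 m; q_6 = 0.32 × 0.80 × 0.71 = 0.1818 m³/s
w_7 = (2.61 − 1.27)/2 = 0.67 m; q_7 = 0.21 × 0.34 × 0.67 = 0.04784 m³/s
w_8 = (2.61 − 2.43)/2 = 0.09 m; q_8 = 0.15 × 0.15 × 0.09 = 0.002025 m³/s
Q = Σ qᵢ = 0.3821 m³/s
= 0.3821 × 1000 = 382.1 L/s

382 L/s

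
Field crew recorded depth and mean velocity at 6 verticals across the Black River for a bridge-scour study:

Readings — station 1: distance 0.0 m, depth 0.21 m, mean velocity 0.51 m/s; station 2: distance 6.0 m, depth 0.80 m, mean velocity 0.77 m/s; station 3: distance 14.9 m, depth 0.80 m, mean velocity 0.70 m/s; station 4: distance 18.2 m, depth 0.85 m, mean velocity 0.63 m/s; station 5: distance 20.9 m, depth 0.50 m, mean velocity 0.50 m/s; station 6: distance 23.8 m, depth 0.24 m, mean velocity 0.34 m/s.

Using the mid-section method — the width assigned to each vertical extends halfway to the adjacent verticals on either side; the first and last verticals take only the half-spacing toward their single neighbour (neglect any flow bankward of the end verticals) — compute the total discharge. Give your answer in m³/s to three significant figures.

10.8 m³/s

w_1 = (6.0 − 0.0)/2 = 3 m; q_1 = 0.51 × 0.21 × 3 = 0.3213 m³/s
w_2 = (14.9 − 0.0)/2 = 7.45 m; q_2 = 0.77 × 0.80 × 7.45 = 4.589 m³/s
w_3 = (18.2 − 6.0)/2 = 6.1 m; q_3 = 0.70 × 0.80 × 6.1 = 3.416 m³/s
w_4 = (20.9 − 14.9)/2 = 3 m; q_4 = 0.63 × 0.85 × 3 = 1.607 m³/s
w_5 = (23.8 − 18.2)/2 = 2.8 m; q_5 = 0.50 × 0.50 × 2.8 = 0.7000 m³/s
w_6 = (23.8 − 20.9)/2 = 1.45 m; q_6 = 0.34 × 0.24 × 1.45 = 0.1183 m³/s
Q = Σ qᵢ = 10.75 m³/s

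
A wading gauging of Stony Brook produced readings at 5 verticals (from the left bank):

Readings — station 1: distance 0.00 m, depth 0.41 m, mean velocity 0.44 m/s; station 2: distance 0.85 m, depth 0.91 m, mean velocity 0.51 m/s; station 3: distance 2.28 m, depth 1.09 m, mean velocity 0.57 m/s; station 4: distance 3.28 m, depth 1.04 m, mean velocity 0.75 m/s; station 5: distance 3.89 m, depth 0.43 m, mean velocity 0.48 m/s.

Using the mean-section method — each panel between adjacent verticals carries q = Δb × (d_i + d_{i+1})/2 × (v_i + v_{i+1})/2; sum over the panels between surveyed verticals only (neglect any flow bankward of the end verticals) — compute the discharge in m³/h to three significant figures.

7260 m³/h

Panel 1-2: Δb = 0.85 m, d̄ = (0.41+0.91)/2 = 0.66, v̄ = (0.44+0.51)/2 = 0.475 → q = 0.85×0.66×0.475 = 0.2665 m³/s
Panel 2-3: Δb = 1.43 m, d̄ = (0.91+1.09)/2 = 1, v̄ = (0.51+0.57)/2 = 0.54 → q = 1.43×1×0.54 = 0.7722 m³/s
Panel 3-4: Δb = 1 m, d̄ = (1.09+1.04)/2 = 1.065, v̄ = (0.57+0.75)/2 = 0.66 → q = 1×1.065×0.66 = 0.7029 m³/s
Panel 4-5: Δb = 0.61 m, d̄ = (1.04+0.43)/2 = 0.735, v̄ = (0.75+0.48)/2 = 0.615 → q = 0.61×0.735×0.615 = 0.2757 m³/s
Q = Σ q = 2.017 m³/s
= 2.017 × 3600 = 7262 m³/h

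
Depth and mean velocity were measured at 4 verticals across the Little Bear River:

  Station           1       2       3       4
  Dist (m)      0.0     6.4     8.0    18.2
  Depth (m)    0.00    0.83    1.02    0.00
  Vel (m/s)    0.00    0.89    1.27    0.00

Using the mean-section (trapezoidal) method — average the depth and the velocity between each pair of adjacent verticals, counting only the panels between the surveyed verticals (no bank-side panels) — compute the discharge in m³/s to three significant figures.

Panel 1-2: Δb = 6.4 m, d̄ = (0.00+0.83)/2 = 0.415, v̄ = (0.00+0.89)/2 = 0.445 → q = 6.4×0.415×0.445 = 1.182 m³/s
Panel 2-3: Δb = 1.6 m, d̄ = (0.83+1.02)/2 = 0.925, v̄ = (0.89+1.27)/2 = 1.08 → q = 1.6×0.925×1.08 = 1.598 m³/s
Panel 3-4: Δb = 10.2 m, d̄ = (1.02+0.00)/2 = 0.51, v̄ = (1.27+0.00)/2 = 0.635 → q = 10.2×0.51×0.635 = 3.303 m³/s
Q = Σ q = 6.084 m³/s

6.08 m³/s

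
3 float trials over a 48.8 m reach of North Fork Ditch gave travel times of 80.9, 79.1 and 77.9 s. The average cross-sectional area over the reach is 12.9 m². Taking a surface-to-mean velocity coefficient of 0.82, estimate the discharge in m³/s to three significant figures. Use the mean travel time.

6.51 m³/s

t̄ = (80.9 + 79.1 + 77.9) / 3 = 79.3 s
v_surface = L / t̄ = 48.8 / 79.3 = 0.6154 m/s
v_mean = 0.82 × 0.6154 = 0.5046 m/s
Q = A × v_mean = 12.9 × 0.5046 = 6.510 m³/s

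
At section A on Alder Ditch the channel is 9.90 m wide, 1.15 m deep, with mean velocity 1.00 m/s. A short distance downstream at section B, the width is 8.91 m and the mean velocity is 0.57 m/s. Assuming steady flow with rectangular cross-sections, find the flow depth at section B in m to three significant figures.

Q = A₁V₁ = (9.90×1.15) × 1.00 = 11.39 m³/s
d₂ = Q/(b₂ V₂) = 11.39/(8.91×0.57) = 2.242 m

2.24 m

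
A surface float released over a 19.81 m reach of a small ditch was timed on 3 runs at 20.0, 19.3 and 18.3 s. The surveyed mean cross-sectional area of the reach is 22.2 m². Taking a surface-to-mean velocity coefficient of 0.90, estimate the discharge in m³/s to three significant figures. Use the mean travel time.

20.6 m³/s

t̄ = (20.0 + 19.3 + 18.3) / 3 = 19.2 s
v_surface = L / t̄ = 19.81 / 19.2 = 1.032 m/s
v_mean = 0.90 × 1.032 = 0.9286 m/s
Q = A × v_mean = 22.2 × 0.9286 = 20.61 m³/s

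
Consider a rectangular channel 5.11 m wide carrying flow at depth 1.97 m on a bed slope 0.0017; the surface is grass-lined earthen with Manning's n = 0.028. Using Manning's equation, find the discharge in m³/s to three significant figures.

15.9 m³/s

A = b·y = 5.11 × 1.97 = 10.07 m²
P = b + 2y = 5.11 + 2×1.97 = 9.050 m
R = A/P = 10.07/9.050 = 1.112 m
Q = (1/n)·A·R^(2/3)·S^(1/2) = (1/0.028) × 10.07 × 1.112^(2/3) × 0.0017^(1/2) = 15.91 m³/s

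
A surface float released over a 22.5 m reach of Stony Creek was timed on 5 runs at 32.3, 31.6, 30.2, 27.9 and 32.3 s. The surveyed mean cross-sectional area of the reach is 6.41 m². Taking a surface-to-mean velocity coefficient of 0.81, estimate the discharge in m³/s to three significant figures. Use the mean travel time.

3.79 m³/s

t̄ = (32.3 + 31.6 + 30.2 + 27.9 + 32.3) / 5 = 30.86 s
v_surface = L / t̄ = 22.5 / 30.86 = 0.7291 m/s
v_mean = 0.81 × 0.7291 = 0.5906 m/s
Q = A × v_mean = 6.41 × 0.5906 = 3.786 m³/s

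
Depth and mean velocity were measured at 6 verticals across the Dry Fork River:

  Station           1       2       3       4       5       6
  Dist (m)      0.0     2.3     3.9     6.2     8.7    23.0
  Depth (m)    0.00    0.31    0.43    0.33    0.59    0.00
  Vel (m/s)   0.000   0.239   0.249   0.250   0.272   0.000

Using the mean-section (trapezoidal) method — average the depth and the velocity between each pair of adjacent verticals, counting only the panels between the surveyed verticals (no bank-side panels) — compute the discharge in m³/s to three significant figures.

1.28 m³/s

Panel 1-2: Δb = 2.3 m, d̄ = (0.00+0.31)/2 = 0.155, v̄ = (0.000+0.239)/2 = 0.1195 → q = 2.3×0.155×0.1195 = 0.04260 m³/s
Panel 2-3: Δb = 1.6 m, d̄ = (0.31+0.43)/2 = 0.37, v̄ = (0.239+0.249)/2 = 0.244 → q = 1.6×0.37×0.244 = 0.1444 m³/s
Panel 3-4: Δb = 2.3 m, d̄ = (0.43+0.33)/2 = 0.38, v̄ = (0.249+0.250)/2 = 0.2495 → q = 2.3×0.38×0.2495 = 0.2181 m³/s
Panel 4-5: Δb = 2.5 m, d̄ = (0.33+0.59)/2 = 0.46, v̄ = (0.250+0.272)/2 = 0.261 → q = 2.5×0.46×0.261 = 0.3002 m³/s
Panel 5-6: Δb = 14.3 m, d̄ = (0.59+0.00)/2 = 0.295, v̄ = (0.272+0.000)/2 = 0.136 → q = 14.3×0.295×0.136 = 0.5737 m³/s
Q = Σ q = 1.279 m³/s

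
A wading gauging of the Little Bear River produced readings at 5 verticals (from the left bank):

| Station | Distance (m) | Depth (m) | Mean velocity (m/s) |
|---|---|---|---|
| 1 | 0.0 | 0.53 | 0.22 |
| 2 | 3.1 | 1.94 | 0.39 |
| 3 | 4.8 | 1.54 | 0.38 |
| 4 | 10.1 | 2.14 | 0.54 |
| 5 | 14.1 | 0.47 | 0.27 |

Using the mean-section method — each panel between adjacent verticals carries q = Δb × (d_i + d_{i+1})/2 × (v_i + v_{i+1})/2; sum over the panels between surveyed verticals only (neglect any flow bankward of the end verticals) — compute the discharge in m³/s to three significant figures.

8.91 m³/s

Panel 1-2: Δb = 3.1 m, d̄ = (0.53+1.94)/2 = 1.235, v̄ = (0.22+0.39)/2 = 0.305 → q = 3.1×1.235×0.305 = 1.168 m³/s
Panel 2-3: Δb = 1.7 m, d̄ = (1.94+1.54)/2 = 1.74, v̄ = (0.39+0.38)/2 = 0.385 → q = 1.7×1.74×0.385 = 1.139 m³/s
Panel 3-4: Δb = 5.3 m, d̄ = (1.54+2.14)/2 = 1.84, v̄ = (0.38+0.54)/2 = 0.46 → q = 5.3×1.84×0.46 = 4.486 m³/s
Panel 4-5: Δb = 4 m, d̄ = (2.14+0.47)/2 = 1.305, v̄ = (0.54+0.27)/2 = 0.405 → q = 4×1.305×0.405 = 2.114 m³/s
Q = Σ q = 8.907 m³/s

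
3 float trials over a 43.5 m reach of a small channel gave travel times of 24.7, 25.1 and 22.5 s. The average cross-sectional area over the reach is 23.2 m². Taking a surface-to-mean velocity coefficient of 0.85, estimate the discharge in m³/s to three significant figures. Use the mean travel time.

35.6 m³/s

t̄ = (24.7 + 25.1 + 22.5) / 3 = 24.1 s
v_surface = L / t̄ = 43.5 / 24.1 = 1.805 m/s
v_mean = 0.85 × 1.805 = 1.534 m/s
Q = A × v_mean = 23.2 × 1.534 = 35.59 m³/s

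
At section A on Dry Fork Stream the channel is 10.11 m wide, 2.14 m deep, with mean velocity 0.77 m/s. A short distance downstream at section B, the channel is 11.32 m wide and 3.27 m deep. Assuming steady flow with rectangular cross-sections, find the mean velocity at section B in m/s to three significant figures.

0.450 m/s

Q = A₁V₁ = (10.11×2.14) × 0.77 = 16.66 m³/s
A₂ = 11.32 × 3.27 = 37.02 m²
V₂ = Q/A₂ = 16.66/37.02 = 0.4501 m/s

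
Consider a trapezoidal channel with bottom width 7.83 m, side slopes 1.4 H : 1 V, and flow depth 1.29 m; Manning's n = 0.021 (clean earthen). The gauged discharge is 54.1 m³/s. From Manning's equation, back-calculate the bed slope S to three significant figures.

0.00821

A = (b + z·y)·y = (7.83 + 1.4×1.29)×1.29 = 12.43 m²
P = b + 2y√(1+z²) = 7.83 + 2×1.29×√(1+1.4²) = 12.27 m
R = A/P = 12.43/12.27 = 1.013 m
S = (Q·n / (1·A·R^(2/3)))² = (54.1×0.021 / (1×12.43×1.009))² = 0.008209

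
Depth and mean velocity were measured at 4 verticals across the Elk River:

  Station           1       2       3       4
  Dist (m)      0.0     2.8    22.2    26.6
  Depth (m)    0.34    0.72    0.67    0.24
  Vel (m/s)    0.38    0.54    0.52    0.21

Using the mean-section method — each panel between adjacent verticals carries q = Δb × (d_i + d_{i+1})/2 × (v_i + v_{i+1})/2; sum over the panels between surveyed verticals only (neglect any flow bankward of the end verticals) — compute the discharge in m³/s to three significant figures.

Panel 1-2: Δb = 2.8 m, d̄ = (0.34+0.72)/2 = 0.53, v̄ = (0.38+0.54)/2 = 0.46 → q = 2.8×0.53×0.46 = 0.6826 m³/s
Panel 2-3: Δb = 19.4 m, d̄ = (0.72+0.67)/2 = 0.695, v̄ = (0.54+0.52)/2 = 0.53 → q = 19.4×0.695×0.53 = 7.146 m³/s
Panel 3-4: Δb = 4.4 m, d̄ = (0.67+0.24)/2 = 0.455, v̄ = (0.52+0.21)/2 = 0.365 → q = 4.4×0.455×0.365 = 0.7307 m³/s
Q = Σ q = 8.559 m³/s

8.56 m³/s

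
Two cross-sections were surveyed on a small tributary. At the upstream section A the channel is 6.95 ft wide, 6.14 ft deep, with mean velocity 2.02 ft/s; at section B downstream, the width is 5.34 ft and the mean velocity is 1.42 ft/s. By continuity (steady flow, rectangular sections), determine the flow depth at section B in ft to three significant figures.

Q = A₁V₁ = (6.95×6.14) × 2.02 = 86.20 ft³/s
d₂ = Q/(b₂ V₂) = 86.20/(5.34×1.42) = 11.37 ft

11.4 ft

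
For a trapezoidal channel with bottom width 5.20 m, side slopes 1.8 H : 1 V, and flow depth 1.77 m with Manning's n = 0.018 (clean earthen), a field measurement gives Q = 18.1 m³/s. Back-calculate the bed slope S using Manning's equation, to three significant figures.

0.000383

A = (b + z·y)·y = (5.20 + 1.8×1.77)×1.77 = 14.84 m²
P = b + 2y√(1+z²) = 5.20 + 2×1.77×√(1+1.8²) = 12.49 m
R = A/P = 14.84/12.49 = 1.188 m
S = (Q·n / (1·A·R^(2/3)))² = (18.1×0.018 / (1×14.84×1.122))² = 0.0003827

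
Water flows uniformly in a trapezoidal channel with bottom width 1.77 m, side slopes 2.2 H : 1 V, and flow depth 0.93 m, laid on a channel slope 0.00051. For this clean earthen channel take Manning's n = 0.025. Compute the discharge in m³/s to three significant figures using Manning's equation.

2.19 m³/s

A = (b + z·y)·y = (1.77 + 2.2×0.93)×0.93 = 3.549 m²
P = b + 2y√(1+z²) = 1.77 + 2×0.93×√(1+2.2²) = 6.265 m
R = A/P = 3.549/6.265 = 0.5665 m
Q = (1/n)·A·R^(2/3)·S^(1/2) = (1/0.025) × 3.549 × 0.5665^(2/3) × 0.00051^(1/2) = 2.195 m³/s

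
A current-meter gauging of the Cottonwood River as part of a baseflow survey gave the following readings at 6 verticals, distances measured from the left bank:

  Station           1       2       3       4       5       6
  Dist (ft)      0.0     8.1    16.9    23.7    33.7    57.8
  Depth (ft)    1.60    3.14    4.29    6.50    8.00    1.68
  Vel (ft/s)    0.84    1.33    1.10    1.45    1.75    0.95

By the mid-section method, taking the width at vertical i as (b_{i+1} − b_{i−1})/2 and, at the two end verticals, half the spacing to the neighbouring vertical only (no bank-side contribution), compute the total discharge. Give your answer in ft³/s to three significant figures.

415 ft³/s

w_1 = (8.1 − 0.0)/2 = 4.05 ft; q_1 = 0.84 × 1.60 × 4.05 = 5.443 ft³/s
w_2 = (16.9 − 0.0)/2 = 8.45 ft; q_2 = 1.33 × 3.14 × 8.45 = 35.29 ft³/s
w_3 = (23.7 − 8.1)/2 = 7.8 ft; q_3 = 1.10 × 4.29 × 7.8 = 36.81 ft³/s
w_4 = (33.7 − 16.9)/2 = 8.4 ft; q_4 = 1.45 × 6.50 × 8.4 = 79.17 ft³/s
w_5 = (57.8 − 23.7)/2 = 17.05 ft; q_5 = 1.75 × 8.00 × 17.05 = 238.7 ft³/s
w_6 = (57.8 − 33.7)/2 = 12.05 ft; q_6 = 0.95 × 1.68 × 12.05 = 19.23 ft³/s
Q = Σ qᵢ = 414.6 ft³/s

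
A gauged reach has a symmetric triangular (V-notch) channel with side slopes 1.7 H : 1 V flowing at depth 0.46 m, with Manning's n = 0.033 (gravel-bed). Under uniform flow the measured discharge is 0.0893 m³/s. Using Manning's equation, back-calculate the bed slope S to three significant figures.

0.000581

A = z·y² = 1.7×0.46² = 0.3597 m²
P = 2y√(1+z²) = 2×0.46×√(1+1.7²) = 1.815 m
R = A/P = 0.3597/1.815 = 0.1982 m
S = (Q·n / (1·A·R^(2/3)))² = (0.0893×0.033 / (1×0.3597×0.3400))² = 0.0005806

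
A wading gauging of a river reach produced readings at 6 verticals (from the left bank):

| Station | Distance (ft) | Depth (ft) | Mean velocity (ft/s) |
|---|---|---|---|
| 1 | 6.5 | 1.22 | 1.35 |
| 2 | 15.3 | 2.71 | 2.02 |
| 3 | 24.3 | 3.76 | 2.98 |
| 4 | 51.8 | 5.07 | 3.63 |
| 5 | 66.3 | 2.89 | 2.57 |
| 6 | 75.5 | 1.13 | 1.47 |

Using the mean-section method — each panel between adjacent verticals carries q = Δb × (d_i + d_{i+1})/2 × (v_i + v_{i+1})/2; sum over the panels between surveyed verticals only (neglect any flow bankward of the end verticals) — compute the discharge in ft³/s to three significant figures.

719 ft³/s

Panel 1-2: Δb = 8.8 ft, d̄ = (1.22+2.71)/2 = 1.965, v̄ = (1.35+2.02)/2 = 1.685 → q = 8.8×1.965×1.685 = 29.14 ft³/s
Panel 2-3: Δb = 9 ft, d̄ = (2.71+3.76)/2 = 3.235, v̄ = (2.02+2.98)/2 = 2.5 → q = 9×3.235×2.5 = 72.79 ft³/s
Panel 3-4: Δb = 27.5 ft, d̄ = (3.76+5.07)/2 = 4.415, v̄ = (2.98+3.63)/2 = 3.305 → q = 27.5×4.415×3.305 = 401.3 ft³/s
Panel 4-5: Δb = 14.5 ft, d̄ = (5.07+2.89)/2 = 3.98, v̄ = (3.63+2.57)/2 = 3.1 → q = 14.5×3.98×3.1 = 178.9 ft³/s
Panel 5-6: Δb = 9.2 ft, d̄ = (2.89+1.13)/2 = 2.01, v̄ = (2.57+1.47)/2 = 2.02 → q = 9.2×2.01×2.02 = 37.35 ft³/s
Q = Σ q = 719.4 ft³/s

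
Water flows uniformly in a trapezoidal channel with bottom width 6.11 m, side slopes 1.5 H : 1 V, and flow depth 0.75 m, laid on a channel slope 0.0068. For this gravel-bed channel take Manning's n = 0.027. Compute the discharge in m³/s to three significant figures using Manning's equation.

A = (b + z·y)·y = (6.11 + 1.5×0.75)×0.75 = 5.426 m²
P = b + 2y√(1+z²) = 6.11 + 2×0.75×√(1+1.5²) = 8.814 m
R = A/P = 5.426/8.814 = 0.6156 m
Q = (1/n)·A·R^(2/3)·S^(1/2) = (1/0.027) × 5.426 × 0.6156^(2/3) × 0.0068^(1/2) = 11.99 m³/s

12.0 m³/s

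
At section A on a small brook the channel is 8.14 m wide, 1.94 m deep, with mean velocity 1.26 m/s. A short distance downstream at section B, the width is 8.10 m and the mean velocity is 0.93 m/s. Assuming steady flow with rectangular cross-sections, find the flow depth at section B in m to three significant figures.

2.64 m

Q = A₁V₁ = (8.14×1.94) × 1.26 = 19.90 m³/s
d₂ = Q/(b₂ V₂) = 19.90/(8.10×0.93) = 2.641 m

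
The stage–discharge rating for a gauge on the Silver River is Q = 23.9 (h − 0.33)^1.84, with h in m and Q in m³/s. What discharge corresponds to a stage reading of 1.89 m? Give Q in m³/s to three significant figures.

54.2 m³/s

Q = 23.9 × (1.89 − 0.33)^1.84 = 23.9 × 1.56^1.84 = 54.17 m³/s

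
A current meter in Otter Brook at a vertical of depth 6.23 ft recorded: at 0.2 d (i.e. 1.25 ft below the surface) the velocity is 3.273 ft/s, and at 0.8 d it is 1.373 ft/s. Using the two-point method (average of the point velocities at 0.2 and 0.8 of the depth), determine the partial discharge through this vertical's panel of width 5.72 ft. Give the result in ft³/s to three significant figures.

82.8 ft³/s

v̄ = (3.273 + 1.373) / 2 = 2.323 ft/s
q = v̄ × d × w = 2.323 × 6.23 × 5.72 = 82.78 ft³/s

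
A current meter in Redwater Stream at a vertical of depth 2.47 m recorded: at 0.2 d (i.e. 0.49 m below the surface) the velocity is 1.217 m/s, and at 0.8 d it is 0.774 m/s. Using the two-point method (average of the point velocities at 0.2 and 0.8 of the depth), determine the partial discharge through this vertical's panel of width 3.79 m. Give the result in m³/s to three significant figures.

9.32 m³/s

v̄ = (1.217 + 0.774) / 2 = 0.9955 m/s
q = v̄ × d × w = 0.9955 × 2.47 × 3.79 = 9.319 m³/s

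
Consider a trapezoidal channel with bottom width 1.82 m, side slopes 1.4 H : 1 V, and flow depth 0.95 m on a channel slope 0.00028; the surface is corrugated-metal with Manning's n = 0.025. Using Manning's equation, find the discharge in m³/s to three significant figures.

A = (b + z·y)·y = (1.82 + 1.4×0.95)×0.95 = 2.993 m²
P = b + 2y√(1+z²) = 1.82 + 2×0.95×√(1+1.4²) = 5.089 m
R = A/P = 2.993/5.089 = 0.5880 m
Q = (1/n)·A·R^(2/3)·S^(1/2) = (1/0.025) × 2.993 × 0.5880^(2/3) × 0.00028^(1/2) = 1.406 m³/s

1.41 m³/s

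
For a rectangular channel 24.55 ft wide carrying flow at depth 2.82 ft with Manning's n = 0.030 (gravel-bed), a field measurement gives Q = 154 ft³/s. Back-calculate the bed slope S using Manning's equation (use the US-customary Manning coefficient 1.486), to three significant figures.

A = b·y = 24.55 × 2.82 = 69.23 ft²
P = b + 2y = 24.55 + 2×2.82 = 30.19 ft
R = A/P = 69.23/30.19 = 2.293 ft
S = (Q·n / (1.486·A·R^(2/3)))² = (154×0.030 / (1.486×69.23×1.739))² = 0.0006669

0.000667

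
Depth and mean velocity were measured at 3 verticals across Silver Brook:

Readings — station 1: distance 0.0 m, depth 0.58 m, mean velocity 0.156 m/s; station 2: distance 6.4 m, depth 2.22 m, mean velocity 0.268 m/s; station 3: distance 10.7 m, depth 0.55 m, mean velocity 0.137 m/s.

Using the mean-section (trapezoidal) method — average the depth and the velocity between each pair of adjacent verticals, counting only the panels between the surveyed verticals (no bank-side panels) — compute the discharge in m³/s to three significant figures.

Panel 1-2: Δb = 6.4 m, d̄ = (0.58+2.22)/2 = 1.4, v̄ = (0.156+0.268)/2 = 0.212 → q = 6.4×1.4×0.212 = 1.900 m³/s
Panel 2-3: Δb = 4.3 m, d̄ = (2.22+0.55)/2 = 1.385, v̄ = (0.268+0.137)/2 = 0.2025 → q = 4.3×1.385×0.2025 = 1.206 m³/s
Q = Σ q = 3.106 m³/s

3.11 m³/s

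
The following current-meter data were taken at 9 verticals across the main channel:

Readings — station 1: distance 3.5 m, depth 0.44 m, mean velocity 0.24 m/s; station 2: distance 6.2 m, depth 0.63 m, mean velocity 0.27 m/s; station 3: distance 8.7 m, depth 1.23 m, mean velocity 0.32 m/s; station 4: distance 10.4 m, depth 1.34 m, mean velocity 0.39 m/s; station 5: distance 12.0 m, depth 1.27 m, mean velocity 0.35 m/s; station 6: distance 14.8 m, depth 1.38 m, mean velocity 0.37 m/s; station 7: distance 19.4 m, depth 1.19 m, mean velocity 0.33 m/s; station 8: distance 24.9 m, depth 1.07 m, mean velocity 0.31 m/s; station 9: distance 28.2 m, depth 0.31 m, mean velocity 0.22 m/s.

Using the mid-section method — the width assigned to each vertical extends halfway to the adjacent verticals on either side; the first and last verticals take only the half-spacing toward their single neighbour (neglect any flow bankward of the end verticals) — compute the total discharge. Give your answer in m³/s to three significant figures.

w_1 = (6.2 − 3.5)/2 = 1.35 m; q_1 = 0.24 × 0.44 × 1.35 = 0.1426 m³/s
w_2 = (8.7 − 3.5)/2 = 2.6 m; q_2 = 0.27 × 0.63 × 2.6 = 0.4423 m³/s
w_3 = (10.4 − 6.2)/2 = 2.1 m; q_3 = 0.32 × 1.23 × 2.1 = 0.8266 m³/s
w_4 = (12.0 − 8.7)/2 = 1.65 m; q_4 = 0.39 × 1.34 × 1.65 = 0.8623 m³/s
w_5 = (14.8 − 10.4)/2 = 2.2 m; q_5 = 0.35 × 1.27 × 2.2 = 0.9779 m³/s
w_6 = (19.4 − 12.0)/2 = 3.7 m; q_6 = 0.37 × 1.38 × 3.7 = 1.889 m³/s
w_7 = (24.9 − 14.8)/2 = 5.05 m; q_7 = 0.33 × 1.19 × 5.05 = 1.983 m³/s
w_8 = (28.2 − 19.4)/2 = 4.4 m; q_8 = 0.31 × 1.07 × 4.4 = 1.459 m³/s
w_9 = (28.2 − 24.9)/2 = 1.65 m; q_9 = 0.22 × 0.31 × 1.65 = 0.1125 m³/s
Q = Σ qᵢ = 8.696 m³/s

8.70 m³/s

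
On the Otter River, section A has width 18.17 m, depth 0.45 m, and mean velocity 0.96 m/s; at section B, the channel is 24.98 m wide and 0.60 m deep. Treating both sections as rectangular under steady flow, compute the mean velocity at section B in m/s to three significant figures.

0.524 m/s

Q = A₁V₁ = (18.17×0.45) × 0.96 = 7.849 m³/s
A₂ = 24.98 × 0.60 = 14.99 m²
V₂ = Q/A₂ = 7.849/14.99 = 0.5237 m/s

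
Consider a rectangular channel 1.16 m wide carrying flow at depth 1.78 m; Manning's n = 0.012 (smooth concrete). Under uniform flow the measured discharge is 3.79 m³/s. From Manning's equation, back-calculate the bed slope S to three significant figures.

A = b·y = 1.16 × 1.78 = 2.065 m²
P = b + 2y = 1.16 + 2×1.78 = 4.720 m
R = A/P = 2.065/4.720 = 0.4375 m
S = (Q·n / (1·A·R^(2/3)))² = (3.79×0.012 / (1×2.065×0.5763))² = 0.001461

0.00146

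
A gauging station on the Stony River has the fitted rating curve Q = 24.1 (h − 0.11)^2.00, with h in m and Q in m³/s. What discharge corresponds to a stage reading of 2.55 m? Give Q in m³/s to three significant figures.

143 m³/s

Q = 24.1 × (2.55 − 0.11)^2.00 = 24.1 × 2.44^2.00 = 143.5 m³/s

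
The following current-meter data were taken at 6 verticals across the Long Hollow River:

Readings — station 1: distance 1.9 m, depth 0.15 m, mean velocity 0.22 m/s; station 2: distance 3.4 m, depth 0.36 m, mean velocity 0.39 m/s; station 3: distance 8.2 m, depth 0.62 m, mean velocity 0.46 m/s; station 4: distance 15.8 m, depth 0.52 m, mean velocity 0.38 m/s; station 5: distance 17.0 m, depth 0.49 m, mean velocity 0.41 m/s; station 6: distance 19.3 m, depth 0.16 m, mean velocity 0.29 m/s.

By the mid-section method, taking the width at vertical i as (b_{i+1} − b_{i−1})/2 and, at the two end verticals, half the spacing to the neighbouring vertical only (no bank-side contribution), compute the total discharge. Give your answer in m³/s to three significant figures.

w_1 = (3.4 − 1.9)/2 = 0.75 m; q_1 = 0.22 × 0.15 × 0.75 = 0.02475 m³/s
w_2 = (8.2 − 1.9)/2 = 3.15 m; q_2 = 0.39 × 0.36 × 3.15 = 0.4423 m³/s
w_3 = (15.8 − 3.4)/2 = 6.2 m; q_3 = 0.46 × 0.62 × 6.2 = 1.768 m³/s
w_4 = (17.0 − 8.2)/2 = 4.4 m; q_4 = 0.38 × 0.52 × 4.4 = 0.8694 m³/s
w_5 = (19.3 − 15.8)/2 = 1.75 m; q_5 = 0.41 × 0.49 × 1.75 = 0.3516 m³/s
w_6 = (19.3 − 17.0)/2 = 1.15 m; q_6 = 0.29 × 0.16 × 1.15 = 0.05336 m³/s
Q = Σ qᵢ = 3.510 m³/s

3.51 m³/s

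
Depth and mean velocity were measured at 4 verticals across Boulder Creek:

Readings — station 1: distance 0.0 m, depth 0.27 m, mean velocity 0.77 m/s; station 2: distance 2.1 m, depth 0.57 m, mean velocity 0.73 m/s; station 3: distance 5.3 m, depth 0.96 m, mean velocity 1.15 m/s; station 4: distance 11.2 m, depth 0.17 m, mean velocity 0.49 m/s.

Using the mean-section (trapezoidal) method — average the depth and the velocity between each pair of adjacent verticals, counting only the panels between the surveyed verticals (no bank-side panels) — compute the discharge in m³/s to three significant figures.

Panel 1-2: Δb = 2.1 m, d̄ = (0.27+0.57)/2 = 0.42, v̄ = (0.77+0.73)/2 = 0.75 → q = 2.1×0.42×0.75 = 0.6615 m³/s
Panel 2-3: Δb = 3.2 m, d̄ = (0.57+0.96)/2 = 0.765, v̄ = (0.73+1.15)/2 = 0.94 → q = 3.2×0.765×0.94 = 2.301 m³/s
Panel 3-4: Δb = 5.9 m, d̄ = (0.96+0.17)/2 = 0.565, v̄ = (1.15+0.49)/2 = 0.82 → q = 5.9×0.565×0.82 = 2.733 m³/s
Q = Σ q = 5.696 m³/s

5.70 m³/s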